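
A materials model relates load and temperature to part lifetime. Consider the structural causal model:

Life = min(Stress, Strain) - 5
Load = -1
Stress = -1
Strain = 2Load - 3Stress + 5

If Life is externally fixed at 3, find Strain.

6

Under do(Life=3), the mechanism Life = min(Stress, Strain) - 5 is discarded; Life is fixed at 3.
Since Strain is not a descendant of the intervened variable, it is unaffected.
Strain = 2Load - 3Stress + 5  [with Load=-1, Stress=-1]  = 6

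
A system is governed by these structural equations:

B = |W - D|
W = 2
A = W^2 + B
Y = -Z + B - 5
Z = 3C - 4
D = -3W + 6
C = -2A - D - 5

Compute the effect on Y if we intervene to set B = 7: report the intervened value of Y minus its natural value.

The intervention breaks the incoming arrows to B: B = |W - D| no longer applies, and B = 7.
D = -3W + 6  [with W=2]  = 0
A = W^2 + B  [with W=2, B=7]  = 11
C = -2A - D - 5  [with A=11, D=0]  = -27
Z = 3C - 4  [with C=-27]  = -85
Y = -Z + B - 5  [with Z=-85, B=7]  = 87
Without intervention: D = -3W + 6  [with W=2]  = 0; B = |W - D|  [with W=2, D=0]  = 2; A = W^2 + B  [with W=2, B=2]  = 6; C = -2A - D - 5  [with A=6, D=0]  = -17; Z = 3C - 4  [with C=-17]  = -55; Y = -Z + B - 5  [with Z=-55, B=2]  = 52.
Change = 87 − 52 = 35.

35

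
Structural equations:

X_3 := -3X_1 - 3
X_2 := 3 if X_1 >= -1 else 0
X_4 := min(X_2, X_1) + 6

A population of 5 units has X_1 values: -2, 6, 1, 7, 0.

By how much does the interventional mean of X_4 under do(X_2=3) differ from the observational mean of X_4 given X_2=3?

-0.75

The intervention sets X_2=3 in all 5 units regardless of X_1. Recomputing X_4 per unit gives 4, 9, 7, 9, 6; average 7.
E[X_4|X_2=3] averages over only the 4 units with X_2=3 (X_1 = 6, 1, 7, 0): X_4 = 9, 7, 9, 6, mean 7.75.
Difference = 7 − 7.75 = -0.75.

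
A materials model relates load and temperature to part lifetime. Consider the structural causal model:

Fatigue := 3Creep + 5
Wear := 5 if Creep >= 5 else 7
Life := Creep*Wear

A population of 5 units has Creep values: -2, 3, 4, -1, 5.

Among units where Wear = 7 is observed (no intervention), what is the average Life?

E[Life|Wear=7] averages over only the 4 units with Wear=7 (Creep = -2, 3, 4, -1): Life = -14, 21, 28, -7, mean 7.

7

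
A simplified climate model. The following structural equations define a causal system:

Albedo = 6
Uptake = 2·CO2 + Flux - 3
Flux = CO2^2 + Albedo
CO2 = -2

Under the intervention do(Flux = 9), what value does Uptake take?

2

The intervention breaks the incoming arrows to Flux: Flux = CO2^2 + Albedo no longer applies, and Flux = 9.
Uptake = 2·CO2 + Flux - 3  [with CO2=-2, Flux=9]  = 2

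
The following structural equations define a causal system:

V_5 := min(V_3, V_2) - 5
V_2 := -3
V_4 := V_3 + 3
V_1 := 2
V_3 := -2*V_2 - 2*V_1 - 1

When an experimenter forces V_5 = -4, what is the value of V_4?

The intervention breaks the incoming arrows to V_5: V_5 := min(V_3, V_2) - 5 no longer applies, and V_5 = -4.
Since V_4 is not a descendant of the intervened variable, it is unaffected.
V_3 = -2*V_2 - 2*V_1 - 1  [with V_2=-3, V_1=2]  = 1
V_4 = V_3 + 3  [with V_3=1]  = 4

4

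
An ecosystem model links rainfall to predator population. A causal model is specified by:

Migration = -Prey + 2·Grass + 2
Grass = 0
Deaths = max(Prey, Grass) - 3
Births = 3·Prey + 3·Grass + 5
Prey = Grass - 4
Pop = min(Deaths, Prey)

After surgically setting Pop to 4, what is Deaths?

do(Pop=4) replaces the equation Pop = min(Deaths, Prey) with the constant Pop = 4.
No directed path runs from Pop to Deaths, so Deaths keeps its natural value.
Prey = Grass - 4  [with Grass=0]  = -4
Deaths = max(Prey, Grass) - 3  [with Prey=-4, Grass=0]  = -3

-3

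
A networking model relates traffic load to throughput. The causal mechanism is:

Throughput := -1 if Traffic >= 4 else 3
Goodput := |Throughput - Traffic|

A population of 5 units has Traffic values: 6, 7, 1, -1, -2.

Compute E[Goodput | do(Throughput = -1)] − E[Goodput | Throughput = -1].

-3.9

The intervention sets Throughput=-1 in all 5 units regardless of Traffic. Recomputing Goodput per unit gives 7, 8, 2, 0, 1; average 3.6.
E[Goodput|Throughput=-1] averages over only the 2 units with Throughput=-1 (Traffic = 6, 7): Goodput = 7, 8, mean 7.5.
Difference = 3.6 − 7.5 = -3.9.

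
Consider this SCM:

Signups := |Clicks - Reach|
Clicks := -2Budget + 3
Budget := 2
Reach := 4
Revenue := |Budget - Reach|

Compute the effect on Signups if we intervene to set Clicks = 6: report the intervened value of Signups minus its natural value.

-3

The intervention breaks the incoming arrows to Clicks: Clicks := -2Budget + 3 no longer applies, and Clicks = 6.
Signups = |Clicks - Reach|  [with Clicks=6, Reach=4]  = 2
Without intervention: Clicks = -2Budget + 3  [with Budget=2]  = -1; Signups = |Clicks - Reach|  [with Clicks=-1, Reach=4]  = 5.
Change = 2 − 5 = -3.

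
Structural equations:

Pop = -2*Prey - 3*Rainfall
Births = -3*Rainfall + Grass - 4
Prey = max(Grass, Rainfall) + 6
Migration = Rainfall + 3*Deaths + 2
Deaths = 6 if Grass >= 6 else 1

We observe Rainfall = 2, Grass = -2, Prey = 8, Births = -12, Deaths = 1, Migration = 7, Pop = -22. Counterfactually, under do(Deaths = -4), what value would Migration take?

-8

The intervention breaks the incoming arrows to Deaths: Deaths = 6 if Grass >= 6 else 1 no longer applies, and Deaths = -4.
Migration = Rainfall + 3*Deaths + 2  [with Rainfall=2, Deaths=-4]  = -8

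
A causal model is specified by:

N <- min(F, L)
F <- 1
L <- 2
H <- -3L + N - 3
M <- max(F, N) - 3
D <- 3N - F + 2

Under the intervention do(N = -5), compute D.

-14

The intervention breaks the incoming arrows to N: N <- min(F, L) no longer applies, and N = -5.
D = 3N - F + 2  [with N=-5, F=1]  = -14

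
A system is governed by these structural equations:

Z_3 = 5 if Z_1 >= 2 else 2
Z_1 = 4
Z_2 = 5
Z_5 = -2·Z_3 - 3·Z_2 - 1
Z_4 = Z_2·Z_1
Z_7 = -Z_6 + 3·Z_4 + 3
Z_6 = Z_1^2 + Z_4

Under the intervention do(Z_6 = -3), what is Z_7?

Intervening sets Z_6 = -3 and removes its equation (Z_6 = Z_1^2 + Z_4).
Z_4 = Z_2·Z_1  [with Z_2=5, Z_1=4]  = 20
Z_7 = -Z_6 + 3·Z_4 + 3  [with Z_6=-3, Z_4=20]  = 66

66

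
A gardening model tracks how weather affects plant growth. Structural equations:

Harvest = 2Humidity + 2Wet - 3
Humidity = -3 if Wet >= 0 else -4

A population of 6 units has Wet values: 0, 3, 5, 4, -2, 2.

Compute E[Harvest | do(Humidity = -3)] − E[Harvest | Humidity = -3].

do(Humidity=-3) breaks Humidity's dependence on Wet. With Humidity=-3 fixed, Harvest across the units is -9, -3, 1, -1, -13, -5, mean -5.
Observing Humidity=-3 restricts to units where Humidity's equation naturally yields -3: Wet ∈ {0, 3, 5, 4, 2}. In that subpopulation Harvest = -9, -3, 1, -1, -5, mean -3.4.
Difference = -5 − (-3.4) = -1.6.

-1.6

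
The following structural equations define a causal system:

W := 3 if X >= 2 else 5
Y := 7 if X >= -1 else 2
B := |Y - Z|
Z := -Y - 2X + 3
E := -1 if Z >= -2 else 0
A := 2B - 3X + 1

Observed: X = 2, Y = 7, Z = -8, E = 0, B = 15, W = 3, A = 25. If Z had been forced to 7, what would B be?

do(Z=7) replaces the equation Z := -Y - 2X + 3 with the constant Z = 7.
Y = 7 if X >= -1 else 2  [with X=2]  = 7
B = |Y - Z|  [with Y=7, Z=7]  = 0

0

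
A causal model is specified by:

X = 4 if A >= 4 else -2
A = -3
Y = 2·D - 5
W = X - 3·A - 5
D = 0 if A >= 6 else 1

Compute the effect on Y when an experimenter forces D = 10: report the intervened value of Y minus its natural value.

Intervening sets D = 10 and removes its equation (D = 0 if A >= 6 else 1).
Y = 2·D - 5  [with D=10]  = 15
Without intervention: D = 0 if A >= 6 else 1  [with A=-3]  = 1; Y = 2·D - 5  [with D=1]  = -3.
Change = 15 − (-3) = 18.

18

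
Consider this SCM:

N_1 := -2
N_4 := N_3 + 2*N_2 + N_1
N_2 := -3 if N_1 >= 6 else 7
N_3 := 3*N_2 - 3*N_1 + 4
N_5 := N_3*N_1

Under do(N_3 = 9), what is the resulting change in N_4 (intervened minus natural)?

The intervention breaks the incoming arrows to N_3: N_3 := 3*N_2 - 3*N_1 + 4 no longer applies, and N_3 = 9.
N_2 = -3 if N_1 >= 6 else 7  [with N_1=-2]  = 7
N_4 = N_3 + 2*N_2 + N_1  [with N_3=9, N_2=7, N_1=-2]  = 21
Without intervention: N_2 = -3 if N_1 >= 6 else 7  [with N_1=-2]  = 7; N_3 = 3*N_2 - 3*N_1 + 4  [with N_2=7, N_1=-2]  = 31; N_4 = N_3 + 2*N_2 + N_1  [with N_3=31, N_2=7, N_1=-2]  = 43.
Change = 21 − 43 = -22.

-22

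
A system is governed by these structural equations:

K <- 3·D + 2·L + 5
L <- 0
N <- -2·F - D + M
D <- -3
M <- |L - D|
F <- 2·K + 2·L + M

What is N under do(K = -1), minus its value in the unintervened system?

The intervention breaks the incoming arrows to K: K <- 3·D + 2·L + 5 no longer applies, and K = -1.
M = |L - D|  [with L=0, D=-3]  = 3
F = 2·K + 2·L + M  [with K=-1, L=0, M=3]  = 1
N = -2·F - D + M  [with F=1, D=-3, M=3]  = 4
Without intervention: K = 3·D + 2·L + 5  [with D=-3, L=0]  = -4; M = |L - D|  [with L=0, D=-3]  = 3; F = 2·K + 2·L + M  [with K=-4, L=0, M=3]  = -5; N = -2·F - D + M  [with F=-5, D=-3, M=3]  = 16.
Change = 4 − 16 = -12.

-12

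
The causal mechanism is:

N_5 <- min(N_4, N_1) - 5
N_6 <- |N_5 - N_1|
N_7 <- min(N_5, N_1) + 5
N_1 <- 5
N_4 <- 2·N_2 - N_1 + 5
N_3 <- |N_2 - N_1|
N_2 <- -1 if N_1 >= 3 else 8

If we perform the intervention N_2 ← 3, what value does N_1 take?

Under do(N_2=3), the mechanism N_2 <- -1 if N_1 >= 3 else 8 is discarded; N_2 is fixed at 3.
N_1 is not downstream of the intervention, so its value is determined by the original equations.

5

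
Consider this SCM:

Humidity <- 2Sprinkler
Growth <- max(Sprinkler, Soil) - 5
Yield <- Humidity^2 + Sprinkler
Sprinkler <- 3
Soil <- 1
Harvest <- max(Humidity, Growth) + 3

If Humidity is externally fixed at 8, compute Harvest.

11

Under do(Humidity=8), the mechanism Humidity <- 2Sprinkler is discarded; Humidity is fixed at 8.
Growth = max(Sprinkler, Soil) - 5  [with Sprinkler=3, Soil=1]  = -2
Harvest = max(Humidity, Growth) + 3  [with Humidity=8, Growth=-2]  = 11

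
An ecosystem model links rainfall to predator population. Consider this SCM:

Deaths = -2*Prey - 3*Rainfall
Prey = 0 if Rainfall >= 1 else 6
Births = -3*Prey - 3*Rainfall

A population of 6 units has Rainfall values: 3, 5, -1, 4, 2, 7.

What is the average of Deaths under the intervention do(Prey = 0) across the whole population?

-10

do(Prey=0) breaks Prey's dependence on Rainfall. With Prey=0 fixed, Deaths across the units is -9, -15, 3, -12, -6, -21, mean -10.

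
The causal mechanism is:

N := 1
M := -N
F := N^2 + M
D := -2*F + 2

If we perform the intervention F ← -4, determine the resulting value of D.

The intervention breaks the incoming arrows to F: F := N^2 + M no longer applies, and F = -4.
D = -2*F + 2  [with F=-4]  = 10

10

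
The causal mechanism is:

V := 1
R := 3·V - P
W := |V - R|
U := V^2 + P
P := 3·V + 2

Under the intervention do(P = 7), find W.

do(P=7) replaces the equation P := 3·V + 2 with the constant P = 7.
R = 3·V - P  [with V=1, P=7]  = -4
W = |V - R|  [with V=1, R=-4]  = 5

5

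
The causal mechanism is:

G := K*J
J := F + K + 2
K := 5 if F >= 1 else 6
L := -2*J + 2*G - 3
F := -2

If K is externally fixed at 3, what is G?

9

Under do(K=3), the mechanism K := 5 if F >= 1 else 6 is discarded; K is fixed at 3.
J = F + K + 2  [with F=-2, K=3]  = 3
G = K*J  [with K=3, J=3]  = 9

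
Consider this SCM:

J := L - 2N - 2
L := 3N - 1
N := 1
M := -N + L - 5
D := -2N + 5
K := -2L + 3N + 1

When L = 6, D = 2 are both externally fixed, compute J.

Setting L = 6, D = 2 by intervention discards those variables' equations.
J = L - 2N - 2  [with L=6, N=1]  = 2

2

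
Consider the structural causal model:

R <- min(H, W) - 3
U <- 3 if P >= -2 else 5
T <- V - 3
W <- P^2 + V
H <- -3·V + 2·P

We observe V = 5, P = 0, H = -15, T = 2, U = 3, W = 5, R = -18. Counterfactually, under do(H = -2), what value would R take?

The intervention breaks the incoming arrows to H: H <- -3·V + 2·P no longer applies, and H = -2.
W = P^2 + V  [with P=0, V=5]  = 5
R = min(H, W) - 3  [with H=-2, W=5]  = -5

-5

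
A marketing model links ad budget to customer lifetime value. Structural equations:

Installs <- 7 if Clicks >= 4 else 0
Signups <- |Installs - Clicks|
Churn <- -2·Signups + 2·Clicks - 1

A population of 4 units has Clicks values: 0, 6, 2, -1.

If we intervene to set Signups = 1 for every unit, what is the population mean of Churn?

0.5

Every unit gets Signups=1 under the intervention. Churn values become -3, 9, 1, -5; E[Churn|do(Signups=1)] = 0.5.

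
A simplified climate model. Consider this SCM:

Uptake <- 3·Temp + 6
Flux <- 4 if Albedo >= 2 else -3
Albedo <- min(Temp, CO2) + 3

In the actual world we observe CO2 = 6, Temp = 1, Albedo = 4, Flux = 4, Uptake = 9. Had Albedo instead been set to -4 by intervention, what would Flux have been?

-3

The intervention breaks the incoming arrows to Albedo: Albedo <- min(Temp, CO2) + 3 no longer applies, and Albedo = -4.
Flux = 4 if Albedo >= 2 else -3  [with Albedo=-4]  = -3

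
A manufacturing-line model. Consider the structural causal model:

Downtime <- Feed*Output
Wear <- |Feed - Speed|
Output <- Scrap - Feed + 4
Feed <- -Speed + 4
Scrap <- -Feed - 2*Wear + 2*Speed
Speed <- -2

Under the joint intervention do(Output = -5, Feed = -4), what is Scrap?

Setting Output = -5, Feed = -4 by intervention discards those variables' equations.
Wear = |Feed - Speed|  [with Feed=-4, Speed=-2]  = 2
Scrap = -Feed - 2*Wear + 2*Speed  [with Feed=-4, Wear=2, Speed=-2]  = -4

-4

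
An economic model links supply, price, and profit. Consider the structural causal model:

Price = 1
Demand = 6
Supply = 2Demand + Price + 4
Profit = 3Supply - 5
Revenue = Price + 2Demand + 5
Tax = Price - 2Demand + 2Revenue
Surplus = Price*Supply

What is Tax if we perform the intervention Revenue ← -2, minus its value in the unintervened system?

Intervening sets Revenue = -2 and removes its equation (Revenue = Price + 2Demand + 5).
Tax = Price - 2Demand + 2Revenue  [with Price=1, Demand=6, Revenue=-2]  = -15
Without intervention: Revenue = Price + 2Demand + 5  [with Price=1, Demand=6]  = 18; Tax = Price - 2Demand + 2Revenue  [with Price=1, Demand=6, Revenue=18]  = 25.
Change = -15 − 25 = -40.

-40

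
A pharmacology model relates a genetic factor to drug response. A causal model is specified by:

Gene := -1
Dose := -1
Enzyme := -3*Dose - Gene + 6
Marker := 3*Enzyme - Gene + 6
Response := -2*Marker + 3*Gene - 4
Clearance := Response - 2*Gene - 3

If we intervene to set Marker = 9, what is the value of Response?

-25

Intervening sets Marker = 9 and removes its equation (Marker := 3*Enzyme - Gene + 6).
Response = -2*Marker + 3*Gene - 4  [with Marker=9, Gene=-1]  = -25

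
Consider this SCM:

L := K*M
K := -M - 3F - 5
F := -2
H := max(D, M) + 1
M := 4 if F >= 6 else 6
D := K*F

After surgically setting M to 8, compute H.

15

do(M=8) replaces the equation M := 4 if F >= 6 else 6 with the constant M = 8.
K = -M - 3F - 5  [with M=8, F=-2]  = -7
D = K*F  [with K=-7, F=-2]  = 14
H = max(D, M) + 1  [with D=14, M=8]  = 15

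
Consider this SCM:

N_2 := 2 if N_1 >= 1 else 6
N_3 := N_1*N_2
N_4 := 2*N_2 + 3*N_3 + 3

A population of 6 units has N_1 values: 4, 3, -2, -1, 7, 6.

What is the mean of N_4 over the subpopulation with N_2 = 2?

Observing N_2=2 restricts to units where N_2's equation naturally yields 2: N_1 ∈ {4, 3, 7, 6}. In that subpopulation N_4 = 31, 25, 49, 43, mean 37.

37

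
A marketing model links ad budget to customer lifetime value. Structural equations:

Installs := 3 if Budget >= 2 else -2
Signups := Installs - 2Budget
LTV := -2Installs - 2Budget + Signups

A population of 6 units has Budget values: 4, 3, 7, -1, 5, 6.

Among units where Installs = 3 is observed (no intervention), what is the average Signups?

-7

E[Signups|Installs=3] averages over only the 5 units with Installs=3 (Budget = 4, 3, 7, 5, 6): Signups = -5, -3, -11, -7, -9, mean -7.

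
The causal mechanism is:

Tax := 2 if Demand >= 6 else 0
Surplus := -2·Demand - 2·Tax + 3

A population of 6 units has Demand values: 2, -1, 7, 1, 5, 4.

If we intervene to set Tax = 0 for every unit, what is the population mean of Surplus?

-3

Every unit gets Tax=0 under the intervention. Surplus values become -1, 5, -11, 1, -7, -5; E[Surplus|do(Tax=0)] = -3.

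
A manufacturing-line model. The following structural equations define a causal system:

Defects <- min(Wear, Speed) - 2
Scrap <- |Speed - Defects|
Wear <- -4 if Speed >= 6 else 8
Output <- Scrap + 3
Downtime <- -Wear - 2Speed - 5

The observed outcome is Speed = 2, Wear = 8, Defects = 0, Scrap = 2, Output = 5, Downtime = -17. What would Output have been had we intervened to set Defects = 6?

do(Defects=6) replaces the equation Defects <- min(Wear, Speed) - 2 with the constant Defects = 6.
Scrap = |Speed - Defects|  [with Speed=2, Defects=6]  = 4
Output = Scrap + 3  [with Scrap=4]  = 7

7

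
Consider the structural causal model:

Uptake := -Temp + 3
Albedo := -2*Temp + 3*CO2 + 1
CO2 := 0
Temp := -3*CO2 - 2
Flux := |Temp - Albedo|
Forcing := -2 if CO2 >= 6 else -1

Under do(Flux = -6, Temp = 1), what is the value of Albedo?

-1

Under do(Flux = -6, Temp = 1), each intervened variable's structural equation is replaced by its fixed value.
Albedo = -2*Temp + 3*CO2 + 1  [with Temp=1, CO2=0]  = -1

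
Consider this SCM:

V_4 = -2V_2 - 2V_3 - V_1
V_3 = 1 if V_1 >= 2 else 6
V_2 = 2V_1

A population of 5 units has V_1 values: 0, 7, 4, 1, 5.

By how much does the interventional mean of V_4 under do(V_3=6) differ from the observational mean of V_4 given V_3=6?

-14.5

Every unit gets V_3=6 under the intervention. V_4 values become -12, -47, -32, -17, -37; E[V_4|do(V_3=6)] = -29.
Observing V_3=6 restricts to units where V_3's equation naturally yields 6: V_1 ∈ {0, 1}. In that subpopulation V_4 = -12, -17, mean -14.5.
Difference = -29 − (-14.5) = -14.5.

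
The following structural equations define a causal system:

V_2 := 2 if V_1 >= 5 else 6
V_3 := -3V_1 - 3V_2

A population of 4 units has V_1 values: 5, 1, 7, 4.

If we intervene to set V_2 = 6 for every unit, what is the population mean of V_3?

Under do(V_2=6), V_2's equation is replaced by V_2=6 for every unit. Per-unit V_3: -33, -21, -39, -30. Mean = -30.75.

-30.75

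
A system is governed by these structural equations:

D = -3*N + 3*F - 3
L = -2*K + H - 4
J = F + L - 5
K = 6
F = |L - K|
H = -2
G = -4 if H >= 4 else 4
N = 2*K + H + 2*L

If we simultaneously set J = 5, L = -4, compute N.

2

Under do(J = 5, L = -4), each intervened variable's structural equation is replaced by its fixed value.
N = 2*K + H + 2*L  [with K=6, H=-2, L=-4]  = 2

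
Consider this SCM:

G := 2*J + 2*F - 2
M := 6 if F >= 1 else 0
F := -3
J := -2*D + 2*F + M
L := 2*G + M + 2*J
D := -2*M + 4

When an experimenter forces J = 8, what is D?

Under do(J=8), the mechanism J := -2*D + 2*F + M is discarded; J is fixed at 8.
Since D is not a descendant of the intervened variable, it is unaffected.
M = 6 if F >= 1 else 0  [with F=-3]  = 0
D = -2*M + 4  [with M=0]  = 4

4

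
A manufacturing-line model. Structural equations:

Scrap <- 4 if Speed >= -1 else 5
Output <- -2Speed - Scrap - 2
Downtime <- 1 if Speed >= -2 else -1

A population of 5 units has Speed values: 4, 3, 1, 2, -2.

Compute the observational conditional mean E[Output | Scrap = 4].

E[Output|Scrap=4] averages over only the 4 units with Scrap=4 (Speed = 4, 3, 1, 2): Output = -14, -12, -8, -10, mean -11.

-11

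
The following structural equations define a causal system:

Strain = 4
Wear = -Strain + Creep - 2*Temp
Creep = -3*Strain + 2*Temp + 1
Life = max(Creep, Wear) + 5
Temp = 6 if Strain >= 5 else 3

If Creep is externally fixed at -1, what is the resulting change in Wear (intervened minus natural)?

4

The intervention breaks the incoming arrows to Creep: Creep = -3*Strain + 2*Temp + 1 no longer applies, and Creep = -1.
Temp = 6 if Strain >= 5 else 3  [with Strain=4]  = 3
Wear = -Strain + Creep - 2*Temp  [with Strain=4, Creep=-1, Temp=3]  = -11
Without intervention: Temp = 6 if Strain >= 5 else 3  [with Strain=4]  = 3; Creep = -3*Strain + 2*Temp + 1  [with Strain=4, Temp=3]  = -5; Wear = -Strain + Creep - 2*Temp  [with Strain=4, Creep=-5, Temp=3]  = -15.
Change = -11 − (-15) = 4.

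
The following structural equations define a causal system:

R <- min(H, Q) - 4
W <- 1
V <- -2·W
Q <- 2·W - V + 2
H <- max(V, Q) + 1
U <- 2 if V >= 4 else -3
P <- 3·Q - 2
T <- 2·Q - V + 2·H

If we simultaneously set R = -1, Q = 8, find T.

The joint intervention fixes R = -1, Q = 8, removing each variable's own equation.
V = -2·W  [with W=1]  = -2
H = max(V, Q) + 1  [with V=-2, Q=8]  = 9
T = 2·Q - V + 2·H  [with Q=8, V=-2, H=9]  = 36

36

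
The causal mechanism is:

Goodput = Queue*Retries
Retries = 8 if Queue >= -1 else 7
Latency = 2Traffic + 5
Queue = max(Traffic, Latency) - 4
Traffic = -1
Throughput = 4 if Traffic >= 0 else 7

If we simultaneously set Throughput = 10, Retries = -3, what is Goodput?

Setting Throughput = 10, Retries = -3 by intervention discards those variables' equations.
Latency = 2Traffic + 5  [with Traffic=-1]  = 3
Queue = max(Traffic, Latency) - 4  [with Traffic=-1, Latency=3]  = -1
Goodput = Queue*Retries  [with Queue=-1, Retries=-3]  = 3

3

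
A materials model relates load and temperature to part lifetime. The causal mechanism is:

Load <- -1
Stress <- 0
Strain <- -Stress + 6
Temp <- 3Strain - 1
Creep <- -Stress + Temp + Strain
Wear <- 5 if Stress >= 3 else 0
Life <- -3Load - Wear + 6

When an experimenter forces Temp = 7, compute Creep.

13

Intervening sets Temp = 7 and removes its equation (Temp <- 3Strain - 1).
Strain = -Stress + 6  [with Stress=0]  = 6
Creep = -Stress + Temp + Strain  [with Stress=0, Temp=7, Strain=6]  = 13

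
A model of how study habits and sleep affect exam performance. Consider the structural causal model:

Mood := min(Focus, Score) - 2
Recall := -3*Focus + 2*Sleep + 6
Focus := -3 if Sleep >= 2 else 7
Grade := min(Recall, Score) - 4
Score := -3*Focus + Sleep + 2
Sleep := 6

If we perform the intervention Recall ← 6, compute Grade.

2

The intervention breaks the incoming arrows to Recall: Recall := -3*Focus + 2*Sleep + 6 no longer applies, and Recall = 6.
Focus = -3 if Sleep >= 2 else 7  [with Sleep=6]  = -3
Score = -3*Focus + Sleep + 2  [with Focus=-3, Sleep=6]  = 17
Grade = min(Recall, Score) - 4  [with Recall=6, Score=17]  = 2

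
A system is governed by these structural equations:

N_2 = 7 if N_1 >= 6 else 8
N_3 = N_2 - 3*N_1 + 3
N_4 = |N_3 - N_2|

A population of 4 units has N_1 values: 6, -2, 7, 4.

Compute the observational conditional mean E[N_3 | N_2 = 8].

E[N_3|N_2=8] averages over only the 2 units with N_2=8 (N_1 = -2, 4): N_3 = 17, -1, mean 8.

8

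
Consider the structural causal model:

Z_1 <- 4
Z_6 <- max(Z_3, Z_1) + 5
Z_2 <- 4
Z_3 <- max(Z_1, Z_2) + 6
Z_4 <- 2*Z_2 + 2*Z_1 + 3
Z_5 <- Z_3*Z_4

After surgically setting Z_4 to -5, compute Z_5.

Intervening sets Z_4 = -5 and removes its equation (Z_4 <- 2*Z_2 + 2*Z_1 + 3).
Z_3 = max(Z_1, Z_2) + 6  [with Z_1=4, Z_2=4]  = 10
Z_5 = Z_3*Z_4  [with Z_3=10, Z_4=-5]  = -50

-50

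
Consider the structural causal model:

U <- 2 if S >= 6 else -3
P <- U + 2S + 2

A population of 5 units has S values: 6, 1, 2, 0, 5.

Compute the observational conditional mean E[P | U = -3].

3

Observing U=-3 restricts to units where U's equation naturally yields -3: S ∈ {1, 2, 0, 5}. In that subpopulation P = 1, 3, -1, 9, mean 3.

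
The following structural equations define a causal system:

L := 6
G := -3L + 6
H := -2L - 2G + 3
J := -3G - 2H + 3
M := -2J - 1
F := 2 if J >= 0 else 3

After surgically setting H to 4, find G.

Under do(H=4), the mechanism H := -2L - 2G + 3 is discarded; H is fixed at 4.
Since G is not a descendant of the intervened variable, it is unaffected.
G = -3L + 6  [with L=6]  = -12

-12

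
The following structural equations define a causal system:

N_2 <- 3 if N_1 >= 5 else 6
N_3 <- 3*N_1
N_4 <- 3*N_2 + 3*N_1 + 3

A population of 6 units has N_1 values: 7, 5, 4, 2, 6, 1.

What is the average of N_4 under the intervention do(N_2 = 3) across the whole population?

24.5

The intervention sets N_2=3 in all 6 units regardless of N_1. Recomputing N_4 per unit gives 33, 27, 24, 18, 30, 15; average 24.5.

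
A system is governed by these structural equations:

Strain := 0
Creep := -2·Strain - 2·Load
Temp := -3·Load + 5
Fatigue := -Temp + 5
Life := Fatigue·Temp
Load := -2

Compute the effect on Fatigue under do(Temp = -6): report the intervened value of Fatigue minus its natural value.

17

do(Temp=-6) replaces the equation Temp := -3·Load + 5 with the constant Temp = -6.
Fatigue = -Temp + 5  [with Temp=-6]  = 11
Without intervention: Temp = -3·Load + 5  [with Load=-2]  = 11; Fatigue = -Temp + 5  [with Temp=11]  = -6.
Change = 11 − (-6) = 17.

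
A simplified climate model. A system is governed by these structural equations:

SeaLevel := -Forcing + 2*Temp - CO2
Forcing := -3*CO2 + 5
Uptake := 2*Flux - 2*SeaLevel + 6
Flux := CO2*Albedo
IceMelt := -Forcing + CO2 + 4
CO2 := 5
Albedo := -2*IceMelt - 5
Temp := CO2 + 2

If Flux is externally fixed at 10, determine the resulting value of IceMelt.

19

Under do(Flux=10), the mechanism Flux := CO2*Albedo is discarded; Flux is fixed at 10.
Since IceMelt is not a descendant of the intervened variable, it is unaffected.
Forcing = -3*CO2 + 5  [with CO2=5]  = -10
IceMelt = -Forcing + CO2 + 4  [with Forcing=-10, CO2=5]  = 19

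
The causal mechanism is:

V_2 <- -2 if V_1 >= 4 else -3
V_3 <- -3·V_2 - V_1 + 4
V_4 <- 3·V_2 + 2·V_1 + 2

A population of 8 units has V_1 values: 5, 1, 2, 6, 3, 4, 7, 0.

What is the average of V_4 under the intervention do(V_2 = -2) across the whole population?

3

The intervention sets V_2=-2 in all 8 units regardless of V_1. Recomputing V_4 per unit gives 6, -2, 0, 8, 2, 4, 10, -4; average 3.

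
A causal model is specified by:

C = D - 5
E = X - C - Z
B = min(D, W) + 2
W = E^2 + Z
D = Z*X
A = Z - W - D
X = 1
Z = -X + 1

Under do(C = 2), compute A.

do(C=2) replaces the equation C = D - 5 with the constant C = 2.
Z = -X + 1  [with X=1]  = 0
D = Z*X  [with Z=0, X=1]  = 0
E = X - C - Z  [with X=1, C=2, Z=0]  = -1
W = E^2 + Z  [with E=-1, Z=0]  = 1
A = Z - W - D  [with Z=0, W=1, D=0]  = -1

-1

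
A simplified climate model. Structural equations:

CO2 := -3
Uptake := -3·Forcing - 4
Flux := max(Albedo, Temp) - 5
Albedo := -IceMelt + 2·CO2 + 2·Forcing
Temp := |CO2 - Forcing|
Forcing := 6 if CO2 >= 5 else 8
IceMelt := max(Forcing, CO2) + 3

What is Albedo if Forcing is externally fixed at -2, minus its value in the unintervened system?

do(Forcing=-2) replaces the equation Forcing := 6 if CO2 >= 5 else 8 with the constant Forcing = -2.
IceMelt = max(Forcing, CO2) + 3  [with Forcing=-2, CO2=-3]  = 1
Albedo = -IceMelt + 2·CO2 + 2·Forcing  [with IceMelt=1, CO2=-3, Forcing=-2]  = -11
Without intervention: Forcing = 6 if CO2 >= 5 else 8  [with CO2=-3]  = 8; IceMelt = max(Forcing, CO2) + 3  [with Forcing=8, CO2=-3]  = 11; Albedo = -IceMelt + 2·CO2 + 2·Forcing  [with IceMelt=11, CO2=-3, Forcing=8]  = -1.
Change = -11 − (-1) = -10.

-10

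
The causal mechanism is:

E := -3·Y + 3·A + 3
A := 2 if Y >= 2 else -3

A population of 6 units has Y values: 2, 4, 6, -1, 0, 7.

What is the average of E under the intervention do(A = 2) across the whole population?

0

do(A=2) breaks A's dependence on Y. With A=2 fixed, E across the units is 3, -3, -9, 12, 9, -12, mean 0.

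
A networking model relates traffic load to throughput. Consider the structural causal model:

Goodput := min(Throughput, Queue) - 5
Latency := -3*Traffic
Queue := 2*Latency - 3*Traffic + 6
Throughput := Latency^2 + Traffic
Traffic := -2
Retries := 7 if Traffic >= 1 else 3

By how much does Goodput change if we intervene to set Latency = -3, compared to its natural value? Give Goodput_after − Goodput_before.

-18

Under do(Latency=-3), the mechanism Latency := -3*Traffic is discarded; Latency is fixed at -3.
Queue = 2*Latency - 3*Traffic + 6  [with Latency=-3, Traffic=-2]  = 6
Throughput = Latency^2 + Traffic  [with Latency=-3, Traffic=-2]  = 7
Goodput = min(Throughput, Queue) - 5  [with Throughput=7, Queue=6]  = 1
Without intervention: Latency = -3*Traffic  [with Traffic=-2]  = 6; Queue = 2*Latency - 3*Traffic + 6  [with Latency=6, Traffic=-2]  = 24; Throughput = Latency^2 + Traffic  [with Latency=6, Traffic=-2]  = 34; Goodput = min(Throughput, Queue) - 5  [with Throughput=34, Queue=24]  = 19.
Change = 1 − 19 = -18.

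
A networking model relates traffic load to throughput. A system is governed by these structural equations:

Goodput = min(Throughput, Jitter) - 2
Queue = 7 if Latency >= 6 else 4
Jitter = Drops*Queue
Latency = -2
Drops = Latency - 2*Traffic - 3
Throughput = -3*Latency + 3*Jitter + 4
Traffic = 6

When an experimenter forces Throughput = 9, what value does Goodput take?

Intervening sets Throughput = 9 and removes its equation (Throughput = -3*Latency + 3*Jitter + 4).
Queue = 7 if Latency >= 6 else 4  [with Latency=-2]  = 4
Drops = Latency - 2*Traffic - 3  [with Latency=-2, Traffic=6]  = -17
Jitter = Drops*Queue  [with Drops=-17, Queue=4]  = -68
Goodput = min(Throughput, Jitter) - 2  [with Throughput=9, Jitter=-68]  = -70

-70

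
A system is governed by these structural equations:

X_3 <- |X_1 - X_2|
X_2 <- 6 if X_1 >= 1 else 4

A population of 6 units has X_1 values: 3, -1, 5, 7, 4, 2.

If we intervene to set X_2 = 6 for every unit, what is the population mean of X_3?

Under do(X_2=6), X_2's equation is replaced by X_2=6 for every unit. Per-unit X_3: 3, 7, 1, 1, 2, 4. Mean = 3.

3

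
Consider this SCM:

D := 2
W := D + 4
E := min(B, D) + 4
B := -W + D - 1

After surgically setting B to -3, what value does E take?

The intervention breaks the incoming arrows to B: B := -W + D - 1 no longer applies, and B = -3.
E = min(B, D) + 4  [with B=-3, D=2]  = 1

1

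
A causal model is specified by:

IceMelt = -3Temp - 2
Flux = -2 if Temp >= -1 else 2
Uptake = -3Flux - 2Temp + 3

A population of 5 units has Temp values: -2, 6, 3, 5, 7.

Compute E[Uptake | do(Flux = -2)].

1.4

The intervention sets Flux=-2 in all 5 units regardless of Temp. Recomputing Uptake per unit gives 13, -3, 3, -1, -5; average 1.4.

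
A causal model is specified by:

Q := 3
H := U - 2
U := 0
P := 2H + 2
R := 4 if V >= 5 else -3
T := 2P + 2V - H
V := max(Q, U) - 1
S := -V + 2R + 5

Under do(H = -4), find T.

-4

Intervening sets H = -4 and removes its equation (H := U - 2).
V = max(Q, U) - 1  [with Q=3, U=0]  = 2
P = 2H + 2  [with H=-4]  = -6
T = 2P + 2V - H  [with P=-6, V=2, H=-4]  = -4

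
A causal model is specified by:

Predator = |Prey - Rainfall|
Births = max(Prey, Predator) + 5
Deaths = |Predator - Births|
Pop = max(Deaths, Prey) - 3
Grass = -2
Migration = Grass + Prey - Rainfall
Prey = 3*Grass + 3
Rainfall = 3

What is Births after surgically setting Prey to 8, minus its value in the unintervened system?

2

do(Prey=8) replaces the equation Prey = 3*Grass + 3 with the constant Prey = 8.
Predator = |Prey - Rainfall|  [with Prey=8, Rainfall=3]  = 5
Births = max(Prey, Predator) + 5  [with Prey=8, Predator=5]  = 13
Without intervention: Prey = 3*Grass + 3  [with Grass=-2]  = -3; Predator = |Prey - Rainfall|  [with Prey=-3, Rainfall=3]  = 6; Births = max(Prey, Predator) + 5  [with Prey=-3, Predator=6]  = 11.
Change = 13 − 11 = 2.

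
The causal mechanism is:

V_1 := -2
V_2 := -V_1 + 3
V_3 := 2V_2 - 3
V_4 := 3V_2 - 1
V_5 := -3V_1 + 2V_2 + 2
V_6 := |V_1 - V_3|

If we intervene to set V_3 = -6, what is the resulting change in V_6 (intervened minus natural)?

-5

The intervention breaks the incoming arrows to V_3: V_3 := 2V_2 - 3 no longer applies, and V_3 = -6.
V_6 = |V_1 - V_3|  [with V_1=-2, V_3=-6]  = 4
Without intervention: V_2 = -V_1 + 3  [with V_1=-2]  = 5; V_3 = 2V_2 - 3  [with V_2=5]  = 7; V_6 = |V_1 - V_3|  [with V_1=-2, V_3=7]  = 9.
Change = 4 − 9 = -5.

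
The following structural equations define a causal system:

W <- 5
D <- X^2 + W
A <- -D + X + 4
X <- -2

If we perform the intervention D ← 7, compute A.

-5

The intervention breaks the incoming arrows to D: D <- X^2 + W no longer applies, and D = 7.
A = -D + X + 4  [with D=7, X=-2]  = -5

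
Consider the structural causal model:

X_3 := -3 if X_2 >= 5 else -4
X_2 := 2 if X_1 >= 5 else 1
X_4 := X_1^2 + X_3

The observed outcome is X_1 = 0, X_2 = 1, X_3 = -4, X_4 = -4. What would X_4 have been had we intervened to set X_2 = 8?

Under do(X_2=8), the mechanism X_2 := 2 if X_1 >= 5 else 1 is discarded; X_2 is fixed at 8.
X_3 = -3 if X_2 >= 5 else -4  [with X_2=8]  = -3
X_4 = X_1^2 + X_3  [with X_1=0, X_3=-3]  = -3

-3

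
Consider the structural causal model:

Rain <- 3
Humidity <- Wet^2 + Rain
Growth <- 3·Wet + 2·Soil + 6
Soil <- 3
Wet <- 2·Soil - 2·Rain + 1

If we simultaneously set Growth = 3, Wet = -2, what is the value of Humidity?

The joint intervention fixes Growth = 3, Wet = -2, removing each variable's own equation.
Humidity = Wet^2 + Rain  [with Wet=-2, Rain=3]  = 7

7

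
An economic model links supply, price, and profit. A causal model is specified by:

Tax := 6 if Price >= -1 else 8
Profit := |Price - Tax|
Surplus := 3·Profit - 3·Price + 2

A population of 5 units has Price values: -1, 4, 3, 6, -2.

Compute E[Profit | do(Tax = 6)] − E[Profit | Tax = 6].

1

Under do(Tax=6), Tax's equation is replaced by Tax=6 for every unit. Per-unit Profit: 7, 2, 3, 0, 8. Mean = 4.
Observing Tax=6 restricts to units where Tax's equation naturally yields 6: Price ∈ {-1, 4, 3, 6}. In that subpopulation Profit = 7, 2, 3, 0, mean 3.
Difference = 4 − 3 = 1.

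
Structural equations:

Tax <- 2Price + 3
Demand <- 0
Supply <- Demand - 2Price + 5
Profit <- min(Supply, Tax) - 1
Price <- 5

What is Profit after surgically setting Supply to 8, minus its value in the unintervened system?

do(Supply=8) replaces the equation Supply <- Demand - 2Price + 5 with the constant Supply = 8.
Tax = 2Price + 3  [with Price=5]  = 13
Profit = min(Supply, Tax) - 1  [with Supply=8, Tax=13]  = 7
Without intervention: Supply = Demand - 2Price + 5  [with Demand=0, Price=5]  = -5; Tax = 2Price + 3  [with Price=5]  = 13; Profit = min(Supply, Tax) - 1  [with Supply=-5, Tax=13]  = -6.
Change = 7 − (-6) = 13.

13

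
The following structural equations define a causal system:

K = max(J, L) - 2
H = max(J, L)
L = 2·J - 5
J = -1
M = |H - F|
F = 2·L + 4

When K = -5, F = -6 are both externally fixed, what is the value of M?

5

The joint intervention fixes K = -5, F = -6, removing each variable's own equation.
L = 2·J - 5  [with J=-1]  = -7
H = max(J, L)  [with J=-1, L=-7]  = -1
M = |H - F|  [with H=-1, F=-6]  = 5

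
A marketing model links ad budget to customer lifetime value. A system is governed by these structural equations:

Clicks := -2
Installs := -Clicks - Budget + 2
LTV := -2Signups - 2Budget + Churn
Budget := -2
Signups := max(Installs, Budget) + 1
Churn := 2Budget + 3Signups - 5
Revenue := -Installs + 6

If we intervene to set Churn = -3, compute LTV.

-13

Under do(Churn=-3), the mechanism Churn := 2Budget + 3Signups - 5 is discarded; Churn is fixed at -3.
Installs = -Clicks - Budget + 2  [with Clicks=-2, Budget=-2]  = 6
Signups = max(Installs, Budget) + 1  [with Installs=6, Budget=-2]  = 7
LTV = -2Signups - 2Budget + Churn  [with Signups=7, Budget=-2, Churn=-3]  = -13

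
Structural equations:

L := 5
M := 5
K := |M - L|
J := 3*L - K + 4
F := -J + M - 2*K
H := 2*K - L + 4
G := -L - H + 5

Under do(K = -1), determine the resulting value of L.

5

Under do(K=-1), the mechanism K := |M - L| is discarded; K is fixed at -1.
L is not downstream of the intervention, so its value is determined by the original equations.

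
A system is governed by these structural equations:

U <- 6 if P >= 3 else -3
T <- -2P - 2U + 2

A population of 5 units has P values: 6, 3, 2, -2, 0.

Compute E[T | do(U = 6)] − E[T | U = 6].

Every unit gets U=6 under the intervention. T values become -22, -16, -14, -6, -10; E[T|do(U=6)] = -13.6.
E[T|U=6] averages over only the 2 units with U=6 (P = 6, 3): T = -22, -16, mean -19.
Difference = -13.6 − (-19) = 5.4.

5.4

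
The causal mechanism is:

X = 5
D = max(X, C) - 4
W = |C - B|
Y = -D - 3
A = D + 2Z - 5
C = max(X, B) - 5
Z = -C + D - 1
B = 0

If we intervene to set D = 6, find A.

The intervention breaks the incoming arrows to D: D = max(X, C) - 4 no longer applies, and D = 6.
C = max(X, B) - 5  [with X=5, B=0]  = 0
Z = -C + D - 1  [with C=0, D=6]  = 5
A = D + 2Z - 5  [with D=6, Z=5]  = 11

11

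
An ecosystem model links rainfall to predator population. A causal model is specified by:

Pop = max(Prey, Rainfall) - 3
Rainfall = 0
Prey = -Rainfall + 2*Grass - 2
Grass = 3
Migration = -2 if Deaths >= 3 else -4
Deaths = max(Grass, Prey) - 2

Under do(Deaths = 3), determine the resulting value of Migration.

-2

Intervening sets Deaths = 3 and removes its equation (Deaths = max(Grass, Prey) - 2).
Migration = -2 if Deaths >= 3 else -4  [with Deaths=3]  = -2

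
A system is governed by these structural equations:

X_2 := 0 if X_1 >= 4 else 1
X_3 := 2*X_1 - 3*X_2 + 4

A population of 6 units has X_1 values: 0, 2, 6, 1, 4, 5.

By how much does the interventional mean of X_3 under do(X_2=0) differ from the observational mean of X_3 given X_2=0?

Under do(X_2=0), X_2's equation is replaced by X_2=0 for every unit. Per-unit X_3: 4, 8, 16, 6, 12, 14. Mean = 10.
E[X_3|X_2=0] averages over only the 3 units with X_2=0 (X_1 = 6, 4, 5): X_3 = 16, 12, 14, mean 14.
Difference = 10 − 14 = -4.

-4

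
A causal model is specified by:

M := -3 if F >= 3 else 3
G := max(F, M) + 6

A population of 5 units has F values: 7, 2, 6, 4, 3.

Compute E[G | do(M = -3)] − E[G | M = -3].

Every unit gets M=-3 under the intervention. G values become 13, 8, 12, 10, 9; E[G|do(M=-3)] = 10.4.
Observing M=-3 restricts to units where M's equation naturally yields -3: F ∈ {7, 6, 4, 3}. In that subpopulation G = 13, 12, 10, 9, mean 11.
Difference = 10.4 − 11 = -0.6.

-0.6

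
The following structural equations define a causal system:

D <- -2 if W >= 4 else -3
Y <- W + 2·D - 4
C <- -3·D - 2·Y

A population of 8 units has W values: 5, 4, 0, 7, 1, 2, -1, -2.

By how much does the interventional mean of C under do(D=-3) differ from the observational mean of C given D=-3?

-4

The intervention sets D=-3 in all 8 units regardless of W. Recomputing C per unit gives 19, 21, 29, 15, 27, 25, 31, 33; average 25.
Conditioning on D=-3 selects the 5 unit(s) with W ∈ {0, 1, 2, -1, -2}. Their C values: 29, 27, 25, 31, 33. Mean = 29.
Difference = 25 − 29 = -4.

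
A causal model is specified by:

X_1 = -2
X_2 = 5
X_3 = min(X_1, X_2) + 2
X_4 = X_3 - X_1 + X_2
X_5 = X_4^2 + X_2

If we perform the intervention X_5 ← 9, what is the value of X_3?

0

do(X_5=9) replaces the equation X_5 = X_4^2 + X_2 with the constant X_5 = 9.
X_3 is not downstream of the intervention, so its value is determined by the original equations.
X_3 = min(X_1, X_2) + 2  [with X_1=-2, X_2=5]  = 0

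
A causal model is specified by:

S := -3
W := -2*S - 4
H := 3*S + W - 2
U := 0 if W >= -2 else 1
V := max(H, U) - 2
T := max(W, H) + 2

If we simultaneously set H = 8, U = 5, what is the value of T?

Setting H = 8, U = 5 by intervention discards those variables' equations.
W = -2*S - 4  [with S=-3]  = 2
T = max(W, H) + 2  [with W=2, H=8]  = 10

10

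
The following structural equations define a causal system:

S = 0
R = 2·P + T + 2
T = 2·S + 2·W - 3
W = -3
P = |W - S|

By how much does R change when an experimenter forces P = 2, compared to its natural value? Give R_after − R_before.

Intervening sets P = 2 and removes its equation (P = |W - S|).
T = 2·S + 2·W - 3  [with S=0, W=-3]  = -9
R = 2·P + T + 2  [with P=2, T=-9]  = -3
Without intervention: T = 2·S + 2·W - 3  [with S=0, W=-3]  = -9; P = |W - S|  [with W=-3, S=0]  = 3; R = 2·P + T + 2  [with P=3, T=-9]  = -1.
Change = -3 − (-1) = -2.

-2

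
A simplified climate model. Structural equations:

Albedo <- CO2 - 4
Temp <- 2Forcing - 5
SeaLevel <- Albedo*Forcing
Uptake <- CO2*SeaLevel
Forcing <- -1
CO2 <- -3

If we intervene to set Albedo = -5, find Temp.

-7

Under do(Albedo=-5), the mechanism Albedo <- CO2 - 4 is discarded; Albedo is fixed at -5.
Since Temp is not a descendant of the intervened variable, it is unaffected.
Temp = 2Forcing - 5  [with Forcing=-1]  = -7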